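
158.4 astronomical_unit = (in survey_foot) 7.774e+13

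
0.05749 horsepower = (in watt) 42.87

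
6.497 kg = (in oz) 229.2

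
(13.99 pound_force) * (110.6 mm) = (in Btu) 0.006524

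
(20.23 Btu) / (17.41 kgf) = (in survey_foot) 410.1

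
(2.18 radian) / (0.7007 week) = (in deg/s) 0.0002947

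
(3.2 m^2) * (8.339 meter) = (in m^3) 26.68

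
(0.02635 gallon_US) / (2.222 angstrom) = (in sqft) 4.832e+06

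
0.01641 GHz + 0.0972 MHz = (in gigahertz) 0.01651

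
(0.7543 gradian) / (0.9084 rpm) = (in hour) 3.46e-05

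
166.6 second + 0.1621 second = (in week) 0.0002757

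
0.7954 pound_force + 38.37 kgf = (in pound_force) 85.39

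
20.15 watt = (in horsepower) 0.02702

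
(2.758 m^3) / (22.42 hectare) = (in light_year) 1.3e-21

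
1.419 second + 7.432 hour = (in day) 0.3097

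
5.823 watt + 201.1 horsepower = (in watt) 1.5e+05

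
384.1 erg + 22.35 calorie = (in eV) 5.837e+20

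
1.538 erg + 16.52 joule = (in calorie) 3.948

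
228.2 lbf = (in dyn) 1.015e+08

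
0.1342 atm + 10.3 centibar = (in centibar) 23.9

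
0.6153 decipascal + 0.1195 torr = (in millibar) 0.1599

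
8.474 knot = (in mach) 0.0128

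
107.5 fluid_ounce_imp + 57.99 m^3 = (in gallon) 1.532e+04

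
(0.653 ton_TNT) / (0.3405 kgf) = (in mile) 5.084e+05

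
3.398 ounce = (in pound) 0.2124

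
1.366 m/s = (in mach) 0.004012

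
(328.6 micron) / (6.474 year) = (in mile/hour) 3.6e-12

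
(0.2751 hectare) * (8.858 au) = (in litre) 3.645e+18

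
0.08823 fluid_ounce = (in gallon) 0.0006893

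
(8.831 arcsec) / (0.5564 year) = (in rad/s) 2.44e-12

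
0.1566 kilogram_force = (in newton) 1.536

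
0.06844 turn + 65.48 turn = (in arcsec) 8.495e+07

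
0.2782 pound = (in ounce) 4.451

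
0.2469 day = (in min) 355.5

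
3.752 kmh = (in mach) 0.003061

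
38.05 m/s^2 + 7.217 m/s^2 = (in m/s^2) 45.27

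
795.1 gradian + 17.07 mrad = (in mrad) 1.251e+04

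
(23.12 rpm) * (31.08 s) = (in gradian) 4790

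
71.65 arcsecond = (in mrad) 0.3474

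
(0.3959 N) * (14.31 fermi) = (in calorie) 1.354e-15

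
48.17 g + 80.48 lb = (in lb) 80.59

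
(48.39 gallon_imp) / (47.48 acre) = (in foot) 3.756e-06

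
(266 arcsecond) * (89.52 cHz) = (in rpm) 0.01102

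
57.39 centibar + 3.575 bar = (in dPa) 4.149e+06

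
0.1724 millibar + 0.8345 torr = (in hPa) 1.285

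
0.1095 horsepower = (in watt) 81.65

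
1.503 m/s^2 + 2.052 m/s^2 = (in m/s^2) 3.555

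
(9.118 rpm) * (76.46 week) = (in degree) 2.53e+09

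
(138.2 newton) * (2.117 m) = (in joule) 292.6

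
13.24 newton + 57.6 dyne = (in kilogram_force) 1.35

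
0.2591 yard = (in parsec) 7.678e-18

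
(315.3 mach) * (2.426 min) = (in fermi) 1.563e+22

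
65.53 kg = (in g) 6.553e+04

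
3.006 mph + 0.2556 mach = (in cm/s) 8838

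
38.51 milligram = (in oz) 0.001358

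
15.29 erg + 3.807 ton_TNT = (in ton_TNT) 3.807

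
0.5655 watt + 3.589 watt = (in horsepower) 0.005571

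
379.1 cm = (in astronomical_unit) 2.534e-11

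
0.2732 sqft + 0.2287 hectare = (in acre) 0.5651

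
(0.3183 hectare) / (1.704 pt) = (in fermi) 5.295e+21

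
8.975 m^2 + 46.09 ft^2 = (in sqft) 142.7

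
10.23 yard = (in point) 2.652e+04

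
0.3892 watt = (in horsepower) 0.0005219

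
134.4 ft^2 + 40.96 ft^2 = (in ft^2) 175.4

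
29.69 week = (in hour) 4988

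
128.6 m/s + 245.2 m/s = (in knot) 726.6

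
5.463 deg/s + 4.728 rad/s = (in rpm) 46.06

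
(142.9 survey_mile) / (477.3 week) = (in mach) 2.34e-06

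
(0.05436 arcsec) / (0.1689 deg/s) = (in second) 8.94e-05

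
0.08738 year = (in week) 4.556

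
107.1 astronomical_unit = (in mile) 9.956e+09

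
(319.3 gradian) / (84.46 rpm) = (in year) 1.798e-08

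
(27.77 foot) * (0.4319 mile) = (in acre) 1.454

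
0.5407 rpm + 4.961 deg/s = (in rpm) 1.368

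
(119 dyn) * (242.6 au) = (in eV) 2.696e+29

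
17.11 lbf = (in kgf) 7.761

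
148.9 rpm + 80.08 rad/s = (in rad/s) 95.67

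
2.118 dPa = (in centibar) 0.0002118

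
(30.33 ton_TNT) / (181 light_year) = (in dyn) 0.007411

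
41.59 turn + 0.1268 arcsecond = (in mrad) 2.613e+05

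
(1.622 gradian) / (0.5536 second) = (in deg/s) 2.637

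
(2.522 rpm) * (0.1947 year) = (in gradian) 1.032e+08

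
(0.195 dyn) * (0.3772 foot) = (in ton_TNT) 5.358e-17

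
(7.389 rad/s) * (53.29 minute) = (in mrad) 2.363e+07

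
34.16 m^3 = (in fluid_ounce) 1.155e+06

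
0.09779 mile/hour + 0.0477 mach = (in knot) 31.66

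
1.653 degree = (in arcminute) 99.18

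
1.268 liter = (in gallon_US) 0.335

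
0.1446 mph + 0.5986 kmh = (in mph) 0.5166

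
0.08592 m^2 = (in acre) 2.123e-05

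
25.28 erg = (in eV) 1.578e+13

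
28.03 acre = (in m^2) 1.134e+05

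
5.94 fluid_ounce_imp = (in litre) 0.1688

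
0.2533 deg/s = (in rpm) 0.04222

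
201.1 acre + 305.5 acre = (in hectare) 205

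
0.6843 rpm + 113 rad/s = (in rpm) 1080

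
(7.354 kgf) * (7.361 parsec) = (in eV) 1.022e+38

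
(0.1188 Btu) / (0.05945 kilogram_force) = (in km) 0.215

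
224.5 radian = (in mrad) 2.245e+05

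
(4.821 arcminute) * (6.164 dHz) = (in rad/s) 0.0008644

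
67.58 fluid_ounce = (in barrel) 0.01257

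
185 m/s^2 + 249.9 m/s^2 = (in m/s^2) 434.9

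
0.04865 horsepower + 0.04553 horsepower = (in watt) 70.23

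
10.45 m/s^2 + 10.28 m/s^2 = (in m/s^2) 20.73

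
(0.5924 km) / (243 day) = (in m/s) 2.822e-05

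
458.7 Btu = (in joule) 4.84e+05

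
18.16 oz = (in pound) 1.135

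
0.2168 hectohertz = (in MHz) 2.168e-05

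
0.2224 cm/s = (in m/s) 0.002224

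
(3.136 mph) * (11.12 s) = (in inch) 613.8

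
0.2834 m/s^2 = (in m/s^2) 0.2834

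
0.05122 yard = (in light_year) 4.951e-18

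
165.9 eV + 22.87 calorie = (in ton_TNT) 2.287e-08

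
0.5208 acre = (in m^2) 2108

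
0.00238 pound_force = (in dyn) 1059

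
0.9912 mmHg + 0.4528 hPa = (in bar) 0.001774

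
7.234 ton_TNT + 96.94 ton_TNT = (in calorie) 1.042e+11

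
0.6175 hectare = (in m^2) 6175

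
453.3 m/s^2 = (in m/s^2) 453.3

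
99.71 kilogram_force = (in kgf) 99.71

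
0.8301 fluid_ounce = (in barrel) 0.0001544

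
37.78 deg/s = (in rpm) 6.297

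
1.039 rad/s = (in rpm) 9.922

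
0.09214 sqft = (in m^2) 0.00856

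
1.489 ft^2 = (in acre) 3.418e-05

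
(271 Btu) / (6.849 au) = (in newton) 2.791e-07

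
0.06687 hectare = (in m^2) 668.7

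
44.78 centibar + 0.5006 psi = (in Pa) 4.823e+04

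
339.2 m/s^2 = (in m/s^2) 339.2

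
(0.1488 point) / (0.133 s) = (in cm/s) 0.03947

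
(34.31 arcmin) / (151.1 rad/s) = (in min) 1.101e-06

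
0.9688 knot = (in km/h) 1.794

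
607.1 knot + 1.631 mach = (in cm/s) 8.677e+04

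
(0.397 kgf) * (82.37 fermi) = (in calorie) 7.665e-14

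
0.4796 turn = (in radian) 3.013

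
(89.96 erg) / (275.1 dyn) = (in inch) 0.1287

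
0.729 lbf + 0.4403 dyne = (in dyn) 3.243e+05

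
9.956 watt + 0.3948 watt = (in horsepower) 0.01388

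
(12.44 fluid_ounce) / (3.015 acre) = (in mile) 1.874e-11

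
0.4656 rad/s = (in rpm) 4.446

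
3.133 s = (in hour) 0.0008703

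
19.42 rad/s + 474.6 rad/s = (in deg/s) 2.831e+04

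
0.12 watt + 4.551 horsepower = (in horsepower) 4.551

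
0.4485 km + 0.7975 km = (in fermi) 1.246e+18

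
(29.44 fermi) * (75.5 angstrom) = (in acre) 5.492e-26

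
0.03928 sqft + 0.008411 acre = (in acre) 0.008412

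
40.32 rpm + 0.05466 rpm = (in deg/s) 242.2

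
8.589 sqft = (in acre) 0.0001972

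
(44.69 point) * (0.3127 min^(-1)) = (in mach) 2.413e-07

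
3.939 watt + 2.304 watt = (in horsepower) 0.008372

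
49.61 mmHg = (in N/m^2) 6614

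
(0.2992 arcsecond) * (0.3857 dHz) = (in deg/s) 3.206e-06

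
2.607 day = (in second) 2.252e+05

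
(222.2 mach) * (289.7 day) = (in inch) 7.456e+13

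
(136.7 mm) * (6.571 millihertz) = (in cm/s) 0.08983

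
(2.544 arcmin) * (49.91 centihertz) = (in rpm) 0.003527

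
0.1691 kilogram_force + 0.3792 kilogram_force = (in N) 5.377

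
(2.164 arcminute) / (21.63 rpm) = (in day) 3.217e-09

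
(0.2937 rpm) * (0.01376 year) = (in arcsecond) 2.753e+09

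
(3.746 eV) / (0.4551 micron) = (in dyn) 1.319e-07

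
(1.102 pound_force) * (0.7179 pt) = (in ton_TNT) 2.967e-13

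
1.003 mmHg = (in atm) 0.00132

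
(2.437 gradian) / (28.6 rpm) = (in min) 0.000213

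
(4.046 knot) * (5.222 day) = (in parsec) 3.043e-11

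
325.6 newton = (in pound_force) 73.2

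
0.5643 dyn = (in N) 5.643e-06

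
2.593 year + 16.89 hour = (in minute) 1.364e+06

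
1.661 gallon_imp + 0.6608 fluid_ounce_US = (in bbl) 0.04762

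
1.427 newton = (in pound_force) 0.3208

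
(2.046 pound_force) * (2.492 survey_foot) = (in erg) 6.913e+07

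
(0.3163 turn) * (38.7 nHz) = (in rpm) 7.344e-07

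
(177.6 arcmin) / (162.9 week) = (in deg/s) 3.004e-08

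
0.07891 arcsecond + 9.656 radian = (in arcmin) 3.319e+04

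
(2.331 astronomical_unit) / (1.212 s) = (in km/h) 1.036e+12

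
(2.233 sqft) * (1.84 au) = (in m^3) 5.71e+10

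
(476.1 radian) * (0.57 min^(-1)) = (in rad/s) 4.523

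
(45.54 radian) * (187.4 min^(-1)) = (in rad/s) 142.2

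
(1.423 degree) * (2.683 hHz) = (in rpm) 63.63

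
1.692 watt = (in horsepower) 0.002269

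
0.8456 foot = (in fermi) 2.577e+14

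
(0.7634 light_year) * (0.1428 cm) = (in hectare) 1.031e+09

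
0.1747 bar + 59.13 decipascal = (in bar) 0.1748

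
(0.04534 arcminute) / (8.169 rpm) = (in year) 4.889e-13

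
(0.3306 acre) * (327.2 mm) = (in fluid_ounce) 1.48e+07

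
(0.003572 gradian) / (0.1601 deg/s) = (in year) 6.367e-10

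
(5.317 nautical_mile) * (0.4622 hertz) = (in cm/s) 4.551e+05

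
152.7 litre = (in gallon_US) 40.34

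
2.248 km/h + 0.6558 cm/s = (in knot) 1.227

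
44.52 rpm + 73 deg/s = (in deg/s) 340.1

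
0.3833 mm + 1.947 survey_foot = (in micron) 5.938e+05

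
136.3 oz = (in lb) 8.519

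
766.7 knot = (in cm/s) 3.944e+04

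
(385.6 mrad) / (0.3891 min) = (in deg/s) 0.9463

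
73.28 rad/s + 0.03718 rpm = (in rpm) 699.8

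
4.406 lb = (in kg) 1.999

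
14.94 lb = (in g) 6777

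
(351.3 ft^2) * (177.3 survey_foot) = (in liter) 1.764e+06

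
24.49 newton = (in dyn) 2.449e+06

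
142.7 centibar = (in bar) 1.427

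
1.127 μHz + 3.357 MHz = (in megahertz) 3.357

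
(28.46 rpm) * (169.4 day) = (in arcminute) 1.5e+11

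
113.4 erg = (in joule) 1.134e-05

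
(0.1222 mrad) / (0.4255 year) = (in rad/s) 9.107e-12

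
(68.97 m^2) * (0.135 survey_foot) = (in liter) 2838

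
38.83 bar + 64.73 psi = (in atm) 42.73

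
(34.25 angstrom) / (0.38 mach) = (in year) 8.394e-19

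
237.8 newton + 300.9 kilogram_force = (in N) 3189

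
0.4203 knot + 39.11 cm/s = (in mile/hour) 1.359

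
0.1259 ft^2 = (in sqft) 0.1259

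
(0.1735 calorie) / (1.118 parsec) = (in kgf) 2.146e-18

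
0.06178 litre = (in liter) 0.06178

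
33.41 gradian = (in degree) 30.07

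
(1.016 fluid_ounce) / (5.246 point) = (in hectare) 1.624e-06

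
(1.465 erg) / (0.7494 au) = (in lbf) 2.938e-19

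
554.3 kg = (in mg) 5.543e+08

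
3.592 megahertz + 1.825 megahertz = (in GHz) 0.005417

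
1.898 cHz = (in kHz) 1.898e-05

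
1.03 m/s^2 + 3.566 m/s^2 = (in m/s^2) 4.596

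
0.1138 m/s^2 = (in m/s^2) 0.1138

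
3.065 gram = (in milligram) 3065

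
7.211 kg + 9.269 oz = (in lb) 16.48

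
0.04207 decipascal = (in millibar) 4.207e-05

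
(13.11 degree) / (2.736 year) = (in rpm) 2.532e-08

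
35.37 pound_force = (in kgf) 16.04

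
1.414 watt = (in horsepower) 0.001896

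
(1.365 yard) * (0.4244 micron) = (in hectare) 5.297e-11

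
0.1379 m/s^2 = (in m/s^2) 0.1379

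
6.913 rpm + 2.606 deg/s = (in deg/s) 44.08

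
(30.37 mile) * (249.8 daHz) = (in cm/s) 1.221e+10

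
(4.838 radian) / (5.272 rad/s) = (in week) 1.517e-06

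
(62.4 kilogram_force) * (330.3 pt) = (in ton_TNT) 1.704e-08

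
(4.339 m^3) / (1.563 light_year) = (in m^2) 2.934e-16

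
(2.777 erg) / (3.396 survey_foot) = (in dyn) 0.02683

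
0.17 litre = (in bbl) 0.001069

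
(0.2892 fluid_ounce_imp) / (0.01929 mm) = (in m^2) 0.426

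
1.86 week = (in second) 1.125e+06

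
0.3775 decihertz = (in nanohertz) 3.775e+07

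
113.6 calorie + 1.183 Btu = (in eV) 1.076e+22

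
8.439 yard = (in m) 7.717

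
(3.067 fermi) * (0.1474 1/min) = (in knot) 1.465e-17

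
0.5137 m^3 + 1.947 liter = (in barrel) 3.243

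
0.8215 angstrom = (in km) 8.215e-14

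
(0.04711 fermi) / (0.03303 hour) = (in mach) 1.164e-21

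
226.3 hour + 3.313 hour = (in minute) 1.378e+04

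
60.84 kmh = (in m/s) 16.9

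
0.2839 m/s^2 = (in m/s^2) 0.2839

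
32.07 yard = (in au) 1.96e-10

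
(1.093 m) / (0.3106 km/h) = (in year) 4.017e-07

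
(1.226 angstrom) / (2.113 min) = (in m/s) 9.67e-13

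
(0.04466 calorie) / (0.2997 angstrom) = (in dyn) 6.235e+14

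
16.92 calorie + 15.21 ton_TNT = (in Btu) 6.032e+07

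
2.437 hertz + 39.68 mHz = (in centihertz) 247.7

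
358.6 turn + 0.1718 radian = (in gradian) 1.435e+05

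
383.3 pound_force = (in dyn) 1.705e+08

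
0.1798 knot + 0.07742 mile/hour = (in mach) 0.0003733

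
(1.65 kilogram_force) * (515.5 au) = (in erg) 1.248e+22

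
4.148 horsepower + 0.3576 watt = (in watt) 3094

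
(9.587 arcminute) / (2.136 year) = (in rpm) 3.953e-10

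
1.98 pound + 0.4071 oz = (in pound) 2.005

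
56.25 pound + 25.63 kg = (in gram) 5.114e+04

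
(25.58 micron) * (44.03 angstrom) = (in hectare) 1.126e-17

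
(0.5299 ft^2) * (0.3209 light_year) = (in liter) 1.495e+17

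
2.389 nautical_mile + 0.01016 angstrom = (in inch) 1.742e+05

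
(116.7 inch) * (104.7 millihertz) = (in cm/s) 31.03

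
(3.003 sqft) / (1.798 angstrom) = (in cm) 1.552e+11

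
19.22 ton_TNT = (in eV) 5.019e+29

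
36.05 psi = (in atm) 2.453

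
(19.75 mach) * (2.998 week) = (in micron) 1.219e+16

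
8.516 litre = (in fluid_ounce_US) 288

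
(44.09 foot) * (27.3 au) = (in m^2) 5.488e+13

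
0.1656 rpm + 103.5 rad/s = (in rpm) 988.5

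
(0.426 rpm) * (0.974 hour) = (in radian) 156.4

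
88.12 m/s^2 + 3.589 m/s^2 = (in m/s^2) 91.71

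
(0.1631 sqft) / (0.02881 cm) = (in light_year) 5.559e-15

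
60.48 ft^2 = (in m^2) 5.619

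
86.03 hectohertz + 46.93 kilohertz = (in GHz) 5.553e-05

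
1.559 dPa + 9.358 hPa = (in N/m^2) 936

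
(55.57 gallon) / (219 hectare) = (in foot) 3.151e-07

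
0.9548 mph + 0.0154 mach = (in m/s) 5.671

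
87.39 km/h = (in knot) 47.19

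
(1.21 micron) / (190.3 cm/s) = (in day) 7.359e-12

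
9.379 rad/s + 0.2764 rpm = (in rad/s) 9.408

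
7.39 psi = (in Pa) 5.095e+04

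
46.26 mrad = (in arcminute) 159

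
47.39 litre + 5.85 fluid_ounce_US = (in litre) 47.56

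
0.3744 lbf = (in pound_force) 0.3744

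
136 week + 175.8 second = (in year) 2.608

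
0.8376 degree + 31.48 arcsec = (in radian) 0.01477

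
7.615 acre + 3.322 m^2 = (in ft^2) 3.317e+05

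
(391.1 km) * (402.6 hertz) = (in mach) 4.624e+05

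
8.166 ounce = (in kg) 0.2315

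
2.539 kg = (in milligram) 2.539e+06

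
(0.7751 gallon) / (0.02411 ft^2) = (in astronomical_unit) 8.756e-12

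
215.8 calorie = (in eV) 5.636e+21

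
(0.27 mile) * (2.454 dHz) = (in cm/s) 1.066e+04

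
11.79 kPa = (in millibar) 117.9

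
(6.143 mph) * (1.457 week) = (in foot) 7.939e+06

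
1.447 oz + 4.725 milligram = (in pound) 0.09045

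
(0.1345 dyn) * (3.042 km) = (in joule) 0.004091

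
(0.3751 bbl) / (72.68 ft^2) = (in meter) 0.008832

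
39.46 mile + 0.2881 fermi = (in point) 1.8e+08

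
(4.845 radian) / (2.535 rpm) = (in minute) 0.3042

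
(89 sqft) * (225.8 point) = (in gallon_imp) 144.9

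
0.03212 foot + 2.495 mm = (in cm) 1.229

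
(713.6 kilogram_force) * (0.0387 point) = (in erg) 9.554e+05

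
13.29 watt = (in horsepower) 0.01782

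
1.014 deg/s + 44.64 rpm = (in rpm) 44.81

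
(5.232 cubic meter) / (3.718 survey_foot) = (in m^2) 4.617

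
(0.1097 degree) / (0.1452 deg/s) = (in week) 1.249e-06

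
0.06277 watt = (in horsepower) 8.418e-05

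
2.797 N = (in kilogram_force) 0.2852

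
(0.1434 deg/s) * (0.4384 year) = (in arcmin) 1.19e+08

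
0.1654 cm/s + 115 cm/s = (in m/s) 1.152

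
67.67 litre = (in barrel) 0.4256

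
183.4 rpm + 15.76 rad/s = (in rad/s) 34.97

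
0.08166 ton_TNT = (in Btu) 3.238e+05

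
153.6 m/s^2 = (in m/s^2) 153.6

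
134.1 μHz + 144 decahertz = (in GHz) 1.44e-06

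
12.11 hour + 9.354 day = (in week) 1.408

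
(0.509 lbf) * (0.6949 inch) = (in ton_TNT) 9.551e-12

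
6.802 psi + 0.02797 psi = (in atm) 0.4648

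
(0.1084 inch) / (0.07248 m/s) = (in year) 1.205e-09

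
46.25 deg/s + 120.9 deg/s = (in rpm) 27.86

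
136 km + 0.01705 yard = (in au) 9.091e-07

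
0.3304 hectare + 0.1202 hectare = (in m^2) 4506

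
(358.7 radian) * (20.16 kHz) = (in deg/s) 4.143e+08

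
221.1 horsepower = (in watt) 1.649e+05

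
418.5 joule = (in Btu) 0.3967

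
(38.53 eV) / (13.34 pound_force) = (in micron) 1.04e-13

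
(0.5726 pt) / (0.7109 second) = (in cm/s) 0.02841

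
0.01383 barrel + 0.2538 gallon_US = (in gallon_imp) 0.695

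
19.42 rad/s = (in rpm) 185.4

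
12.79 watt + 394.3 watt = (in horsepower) 0.5459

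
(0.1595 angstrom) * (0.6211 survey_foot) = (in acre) 7.461e-16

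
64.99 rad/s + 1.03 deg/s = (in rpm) 620.8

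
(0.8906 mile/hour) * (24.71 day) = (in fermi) 8.5e+20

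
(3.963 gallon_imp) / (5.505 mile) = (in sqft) 2.189e-05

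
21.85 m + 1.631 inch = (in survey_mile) 0.0136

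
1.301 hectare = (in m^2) 1.301e+04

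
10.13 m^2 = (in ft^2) 109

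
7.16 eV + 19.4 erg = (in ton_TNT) 4.637e-16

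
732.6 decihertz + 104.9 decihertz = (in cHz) 8375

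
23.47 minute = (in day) 0.0163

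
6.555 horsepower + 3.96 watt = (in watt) 4892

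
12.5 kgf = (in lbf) 27.56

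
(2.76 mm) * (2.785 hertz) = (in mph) 0.01719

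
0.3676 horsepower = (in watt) 274.1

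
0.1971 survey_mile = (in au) 2.12e-09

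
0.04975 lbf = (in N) 0.2213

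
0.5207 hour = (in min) 31.24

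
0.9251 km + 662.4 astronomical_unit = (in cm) 9.909e+15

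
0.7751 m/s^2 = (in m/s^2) 0.7751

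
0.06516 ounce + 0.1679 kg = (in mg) 1.697e+05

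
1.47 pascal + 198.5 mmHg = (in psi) 3.839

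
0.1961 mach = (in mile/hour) 149.4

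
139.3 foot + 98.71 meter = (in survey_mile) 0.08772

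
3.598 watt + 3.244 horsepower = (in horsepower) 3.249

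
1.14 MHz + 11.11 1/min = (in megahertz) 1.14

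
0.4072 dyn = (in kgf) 4.152e-07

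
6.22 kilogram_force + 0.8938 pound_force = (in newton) 64.97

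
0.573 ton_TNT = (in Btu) 2.272e+06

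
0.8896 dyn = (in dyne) 0.8896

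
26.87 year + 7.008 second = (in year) 26.87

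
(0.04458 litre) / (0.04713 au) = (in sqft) 6.806e-14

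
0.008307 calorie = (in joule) 0.03476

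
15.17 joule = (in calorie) 3.626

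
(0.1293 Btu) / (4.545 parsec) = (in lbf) 2.187e-16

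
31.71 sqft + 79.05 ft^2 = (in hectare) 0.001029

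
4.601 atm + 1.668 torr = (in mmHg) 3498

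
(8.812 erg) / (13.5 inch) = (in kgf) 2.621e-07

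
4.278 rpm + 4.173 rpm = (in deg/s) 50.71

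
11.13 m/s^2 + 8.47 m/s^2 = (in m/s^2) 19.6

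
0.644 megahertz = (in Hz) 6.44e+05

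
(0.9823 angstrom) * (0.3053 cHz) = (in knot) 5.83e-13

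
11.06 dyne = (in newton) 0.0001106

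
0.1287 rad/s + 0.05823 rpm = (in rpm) 1.287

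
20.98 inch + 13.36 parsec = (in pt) 1.169e+21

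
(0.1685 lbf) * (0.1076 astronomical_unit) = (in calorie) 2.884e+09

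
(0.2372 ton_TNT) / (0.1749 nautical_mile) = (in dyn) 3.064e+11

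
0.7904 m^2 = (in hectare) 7.904e-05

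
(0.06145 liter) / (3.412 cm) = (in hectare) 1.801e-07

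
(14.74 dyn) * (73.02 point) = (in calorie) 9.075e-07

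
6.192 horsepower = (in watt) 4617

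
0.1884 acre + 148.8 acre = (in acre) 149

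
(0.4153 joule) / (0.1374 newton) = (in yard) 3.306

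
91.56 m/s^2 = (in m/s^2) 91.56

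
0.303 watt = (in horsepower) 0.0004063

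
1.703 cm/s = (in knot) 0.0331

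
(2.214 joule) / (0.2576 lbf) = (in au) 1.292e-11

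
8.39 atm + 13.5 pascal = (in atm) 8.39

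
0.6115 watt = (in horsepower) 0.00082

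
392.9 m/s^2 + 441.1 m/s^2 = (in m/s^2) 834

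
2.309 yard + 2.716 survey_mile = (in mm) 4.373e+06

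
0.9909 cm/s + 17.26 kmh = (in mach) 0.01411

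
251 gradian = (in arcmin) 1.355e+04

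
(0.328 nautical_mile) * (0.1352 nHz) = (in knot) 1.596e-07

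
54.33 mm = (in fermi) 5.433e+13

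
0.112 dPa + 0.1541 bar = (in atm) 0.1521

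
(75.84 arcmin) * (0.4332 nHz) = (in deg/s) 5.476e-10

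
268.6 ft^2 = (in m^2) 24.95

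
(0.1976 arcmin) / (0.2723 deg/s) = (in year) 3.835e-10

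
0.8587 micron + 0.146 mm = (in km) 1.469e-07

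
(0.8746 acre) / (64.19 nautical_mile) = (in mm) 29.77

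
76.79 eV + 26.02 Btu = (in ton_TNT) 6.561e-06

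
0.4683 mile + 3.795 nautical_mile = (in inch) 3.064e+05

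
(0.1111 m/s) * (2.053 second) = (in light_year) 2.411e-17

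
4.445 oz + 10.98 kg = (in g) 1.111e+04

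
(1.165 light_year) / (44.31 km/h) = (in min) 1.492e+13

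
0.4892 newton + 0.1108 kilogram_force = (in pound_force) 0.3542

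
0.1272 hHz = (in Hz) 12.72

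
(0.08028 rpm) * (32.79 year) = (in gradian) 5.534e+08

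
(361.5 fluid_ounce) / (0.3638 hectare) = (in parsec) 9.524e-23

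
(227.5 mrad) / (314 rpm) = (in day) 8.008e-08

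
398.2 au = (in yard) 6.515e+13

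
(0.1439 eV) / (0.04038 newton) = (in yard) 6.244e-19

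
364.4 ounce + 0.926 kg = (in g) 1.126e+04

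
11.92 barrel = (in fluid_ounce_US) 6.408e+04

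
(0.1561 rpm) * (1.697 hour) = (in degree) 5722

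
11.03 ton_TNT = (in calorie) 1.103e+10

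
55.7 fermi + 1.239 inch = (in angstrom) 3.147e+08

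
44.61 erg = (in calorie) 1.066e-06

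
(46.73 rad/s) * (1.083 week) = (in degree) 1.754e+09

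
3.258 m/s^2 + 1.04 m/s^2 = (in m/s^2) 4.298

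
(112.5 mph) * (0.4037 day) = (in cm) 1.754e+08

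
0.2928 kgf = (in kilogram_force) 0.2928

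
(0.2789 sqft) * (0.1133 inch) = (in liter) 0.07457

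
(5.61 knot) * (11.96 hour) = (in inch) 4.892e+06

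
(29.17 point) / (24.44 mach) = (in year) 3.921e-14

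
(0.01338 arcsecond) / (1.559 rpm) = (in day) 4.599e-12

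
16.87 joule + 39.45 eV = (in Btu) 0.01599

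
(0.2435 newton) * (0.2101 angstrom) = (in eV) 3.193e+07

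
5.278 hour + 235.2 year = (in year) 235.2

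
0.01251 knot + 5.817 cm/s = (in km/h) 0.2326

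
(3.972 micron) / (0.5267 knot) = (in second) 1.466e-05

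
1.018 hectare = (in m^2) 1.018e+04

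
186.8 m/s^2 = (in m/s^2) 186.8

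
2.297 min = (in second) 137.8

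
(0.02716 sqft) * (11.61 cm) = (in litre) 0.2929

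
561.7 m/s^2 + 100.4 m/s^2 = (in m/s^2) 662.1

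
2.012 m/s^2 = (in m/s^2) 2.012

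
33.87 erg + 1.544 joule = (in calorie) 0.369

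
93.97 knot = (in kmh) 174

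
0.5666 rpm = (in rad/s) 0.05933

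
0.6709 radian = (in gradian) 42.71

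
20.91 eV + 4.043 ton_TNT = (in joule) 1.692e+10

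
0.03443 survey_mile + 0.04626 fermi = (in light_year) 5.857e-15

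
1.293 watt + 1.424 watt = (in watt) 2.717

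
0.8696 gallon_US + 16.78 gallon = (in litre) 66.81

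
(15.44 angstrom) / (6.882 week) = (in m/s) 3.71e-16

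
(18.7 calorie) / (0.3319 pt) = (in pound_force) 1.502e+05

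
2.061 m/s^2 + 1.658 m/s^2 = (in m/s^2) 3.719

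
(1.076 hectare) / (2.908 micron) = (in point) 1.049e+13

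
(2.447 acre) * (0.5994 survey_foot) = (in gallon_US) 4.779e+05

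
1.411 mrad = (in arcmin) 4.851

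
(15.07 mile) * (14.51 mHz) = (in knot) 684.1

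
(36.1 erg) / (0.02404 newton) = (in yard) 0.0001642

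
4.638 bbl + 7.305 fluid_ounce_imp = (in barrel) 4.639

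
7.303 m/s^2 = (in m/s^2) 7.303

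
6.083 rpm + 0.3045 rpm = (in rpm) 6.388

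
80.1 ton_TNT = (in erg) 3.351e+18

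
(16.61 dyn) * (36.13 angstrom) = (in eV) 3.746e+06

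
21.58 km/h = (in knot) 11.65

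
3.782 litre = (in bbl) 0.02379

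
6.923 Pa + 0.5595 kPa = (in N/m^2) 566.4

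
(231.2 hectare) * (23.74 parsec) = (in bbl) 1.065e+25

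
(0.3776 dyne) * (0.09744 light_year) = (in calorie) 8.32e+08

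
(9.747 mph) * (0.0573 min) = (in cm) 1498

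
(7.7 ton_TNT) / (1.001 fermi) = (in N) 3.218e+25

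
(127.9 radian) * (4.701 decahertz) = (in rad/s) 6013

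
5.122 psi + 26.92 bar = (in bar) 27.27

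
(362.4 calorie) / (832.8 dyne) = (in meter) 1.821e+05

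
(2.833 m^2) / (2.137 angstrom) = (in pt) 3.758e+13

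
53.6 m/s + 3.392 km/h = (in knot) 106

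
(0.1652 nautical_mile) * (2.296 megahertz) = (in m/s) 7.025e+08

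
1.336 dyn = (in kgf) 1.362e-06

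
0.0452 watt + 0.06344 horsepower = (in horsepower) 0.0635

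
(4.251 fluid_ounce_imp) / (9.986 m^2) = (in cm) 0.00121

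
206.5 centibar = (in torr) 1549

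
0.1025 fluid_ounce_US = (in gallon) 0.0008008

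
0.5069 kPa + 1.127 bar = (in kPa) 113.2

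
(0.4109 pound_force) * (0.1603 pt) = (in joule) 0.0001034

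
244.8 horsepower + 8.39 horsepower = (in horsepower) 253.2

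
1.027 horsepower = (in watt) 765.8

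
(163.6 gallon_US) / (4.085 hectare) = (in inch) 0.0005969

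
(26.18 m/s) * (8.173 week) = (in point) 3.668e+11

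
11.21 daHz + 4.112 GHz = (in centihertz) 4.112e+11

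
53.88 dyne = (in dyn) 53.88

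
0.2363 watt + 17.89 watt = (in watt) 18.13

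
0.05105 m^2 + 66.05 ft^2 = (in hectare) 0.0006187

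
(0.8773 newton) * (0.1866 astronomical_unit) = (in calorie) 5.853e+09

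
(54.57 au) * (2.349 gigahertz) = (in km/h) 6.903e+22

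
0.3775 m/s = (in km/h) 1.359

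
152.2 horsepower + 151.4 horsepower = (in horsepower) 303.6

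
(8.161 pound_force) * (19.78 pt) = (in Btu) 0.0002401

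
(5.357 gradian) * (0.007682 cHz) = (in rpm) 6.173e-05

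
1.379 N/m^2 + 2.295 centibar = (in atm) 0.02266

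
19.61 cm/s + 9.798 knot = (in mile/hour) 11.71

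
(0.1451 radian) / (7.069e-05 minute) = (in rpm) 326.7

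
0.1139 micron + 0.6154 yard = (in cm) 56.27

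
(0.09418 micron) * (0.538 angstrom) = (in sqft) 5.454e-17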